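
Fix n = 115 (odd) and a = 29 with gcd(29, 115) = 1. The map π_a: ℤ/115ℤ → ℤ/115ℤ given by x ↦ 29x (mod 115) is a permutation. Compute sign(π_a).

Orbit of 31 under x↦29x: [31, 94, 81, 49, 41, 39, 96]… (length divides ord_115(29)).
The orbit structure of x ↦ 29x mod 115: 9 orbits of sizes [22, 22, 22, 22, 11, 11, 2, 2, 1].
sign(π) = (−1)^{n − #cycles} = (−1)^{115−9} = (−1)^106 = +1.
Via Zolotarev, sign(π_{29}) = (29|115) = +1.

+1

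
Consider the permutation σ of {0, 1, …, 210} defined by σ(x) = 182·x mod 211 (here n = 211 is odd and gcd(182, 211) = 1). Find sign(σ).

+1

Start at x=37: 37 → 193 → 100 → 54 → 122 → 49 → 56 → … (one orbit).
The orbit structure of x ↦ 182x mod 211: 3 orbits of sizes [105, 105, 1].
3 cycles on 211: each ℓ→(−1)^(ℓ−1), product (−1)^208 = +1.
Check: (182/211) = +1 by Zolotarev.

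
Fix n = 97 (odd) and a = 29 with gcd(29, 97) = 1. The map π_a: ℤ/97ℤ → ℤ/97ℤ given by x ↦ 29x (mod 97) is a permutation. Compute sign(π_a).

-1

Trace 78: π^k(78) = [78, 31, 26, 75, 41, 25, 46] for k=0..6.
Cycle type of π: 96 + 1; total 2 cycles.
With 2 cycles on 97 points, sign = (−1)^{97−2} = -1.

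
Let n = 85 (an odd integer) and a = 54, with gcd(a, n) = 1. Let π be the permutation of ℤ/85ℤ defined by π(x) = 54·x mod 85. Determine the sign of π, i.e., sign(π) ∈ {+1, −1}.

-1

Trace 1: π^k(1) = [1, 54, 26, 44, 81, 39, 66] for k=0..6.
Decompose π into cycles: lengths [16, 16, 16, 16, 16, 2, 2, 1] (8 cycles, including the fixed point 0).
8 cycles on 85: each ℓ→(−1)^(ℓ−1), product (−1)^77 = -1.
Zolotarev: (54|85) = -1, matching the cycle-count sign.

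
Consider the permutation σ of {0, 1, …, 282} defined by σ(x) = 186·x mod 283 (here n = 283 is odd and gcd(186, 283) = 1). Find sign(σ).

Trace 23: π^k(23) = [23, 33, 195, 46, 66, 107, 92] for k=0..6.
Cycle type of π: 282 + 1; total 2 cycles.
n − c = 283 − 2 = 281; sign = (−1)^281 = -1.
Check: (186/283) = -1 by Zolotarev.

-1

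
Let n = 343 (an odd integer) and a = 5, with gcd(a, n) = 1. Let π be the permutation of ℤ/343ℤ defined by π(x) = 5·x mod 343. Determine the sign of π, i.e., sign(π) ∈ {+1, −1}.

Start at x=145: 145 → 39 → 195 → 289 → 73 → 22 → 110 → … (one orbit).
Cycle lengths of π_5 on ℤ/343ℤ: [294, 42, 6, 1]; 4 cycles in total.
sign(π) = (−1)^{n − #cycles} = (−1)^{343−4} = (−1)^339 = -1.
Check: (5/343) = -1 by Zolotarev.

-1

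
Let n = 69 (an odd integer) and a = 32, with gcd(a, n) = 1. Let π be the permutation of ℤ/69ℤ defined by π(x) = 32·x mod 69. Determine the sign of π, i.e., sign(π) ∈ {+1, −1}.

-1

Orbit of 25 under x↦32x: [25, 41, 1, 32, 58, 62, 52]… (length divides ord_69(32)).
Cycle lengths of π_32 on ℤ/69ℤ: [22, 22, 11, 11, 2, 1]; 6 cycles in total.
Σ(ℓ_i−1) = 69−6 = 63; sign = (−1)^63 = -1.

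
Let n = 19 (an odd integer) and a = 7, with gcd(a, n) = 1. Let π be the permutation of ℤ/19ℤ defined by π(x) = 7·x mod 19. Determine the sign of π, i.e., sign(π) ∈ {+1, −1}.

+1

Start at x=7: 7 → 11 → 1 → 7 (one orbit).
Decompose π into cycles: lengths [3, 3, 3, 3, 3, 3, 1] (7 cycles, including the fixed point 0).
19 − 7 = 12 transpositions; sign(π) = (−1)^12 = +1.
The Jacobi symbol (7|19) = +1 (Zolotarev) agrees.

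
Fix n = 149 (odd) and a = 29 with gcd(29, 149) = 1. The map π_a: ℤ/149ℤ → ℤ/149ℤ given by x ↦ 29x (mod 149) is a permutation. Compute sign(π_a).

Start at x=80: 80 → 85 → 81 → 114 → 28 → 67 → 6 → … (one orbit).
Cycle type of π: 37×4 + 1; total 5 cycles.
n − c = 149 − 5 = 144; sign = (−1)^144 = +1.
(29|149)_J = +1 (Zolotarev's lemma cross-check).

+1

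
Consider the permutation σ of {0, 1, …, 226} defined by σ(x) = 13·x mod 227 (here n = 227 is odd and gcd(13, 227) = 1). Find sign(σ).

Trace 89: π^k(89) = [89, 22, 59, 86, 210, 6, 78] for k=0..6.
Cycle lengths of π_13 on ℤ/227ℤ: [226, 1]; 2 cycles in total.
With 2 cycles on 227 points, sign = (−1)^{227−2} = -1.

-1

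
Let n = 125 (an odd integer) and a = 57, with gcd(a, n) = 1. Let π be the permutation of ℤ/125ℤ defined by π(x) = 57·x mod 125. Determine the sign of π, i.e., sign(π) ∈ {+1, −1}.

-1

Orbit of 124 under x↦57x: [124, 68, 1, 57]… (length divides ord_125(57)).
π_57 has 32 disjoint cycles with lengths [4, 4, 4, 4, 4, 4, 4, 4, 4, 4, 4, 4, 4, 4, 4, 4, 4, 4, 4, 4, 4, 4, 4, 4, 4, 4, 4, 4, 4, 4, 4, 1] on {0,…,124}.
Σ(ℓ_i−1) = 125−32 = 93; sign = (−1)^93 = -1.
Zolotarev: (57|125) = -1, matching the cycle-count sign.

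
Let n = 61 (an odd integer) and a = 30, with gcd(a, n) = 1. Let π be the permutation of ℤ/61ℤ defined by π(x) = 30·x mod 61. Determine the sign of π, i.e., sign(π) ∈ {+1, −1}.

Trace 59: π^k(59) = [59, 1, 30, 46, 38, 42, 40] for k=0..6.
2 cycles of lengths [60, 1].
2 cycles on 61: each ℓ→(−1)^(ℓ−1), product (−1)^59 = -1.
Zolotarev: (30|61) = -1, matching the cycle-count sign.

-1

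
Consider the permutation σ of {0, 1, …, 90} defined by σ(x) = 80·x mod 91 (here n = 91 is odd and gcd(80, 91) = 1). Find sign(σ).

+1

Start at x=64: 64 → 24 → 9 → 83 → 88 → 33 → 1 → … (one orbit).
Cycle lengths of π_80 on ℤ/91ℤ: [12, 12, 12, 12, 12, 12, 12, 6, 1]; 9 cycles in total.
9 cycles on 91: each ℓ→(−1)^(ℓ−1), product (−1)^82 = +1.
Zolotarev: (80|91) = +1, matching the cycle-count sign.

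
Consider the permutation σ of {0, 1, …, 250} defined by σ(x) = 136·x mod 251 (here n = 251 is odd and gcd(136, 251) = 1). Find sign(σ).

Start at x=106: 106 → 109 → 15 → 32 → 85 → 14 → 147 → … (one orbit).
2 cycles of lengths [250, 1].
2 cycles on 251: each ℓ→(−1)^(ℓ−1), product (−1)^249 = -1.

-1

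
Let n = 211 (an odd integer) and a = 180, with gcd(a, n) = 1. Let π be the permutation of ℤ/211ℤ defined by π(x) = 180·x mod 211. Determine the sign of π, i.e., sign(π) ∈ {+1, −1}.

Orbit of 148 under x↦180x: [148, 54, 14, 199, 161, 73, 58]… (length divides ord_211(180)).
Cycle type of π: 21×10 + 1; total 11 cycles.
n − c = 211 − 11 = 200; sign = (−1)^200 = +1.
(180|211)_J = +1 (Zolotarev's lemma cross-check).

+1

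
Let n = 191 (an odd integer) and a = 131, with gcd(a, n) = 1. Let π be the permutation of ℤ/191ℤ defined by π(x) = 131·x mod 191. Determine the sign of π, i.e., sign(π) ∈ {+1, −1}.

Trace 32: π^k(32) = [32, 181, 27, 99, 172, 185, 169] for k=0..6.
π_131 has 2 disjoint cycles with lengths [190, 1] on {0,…,190}.
Σ(ℓ_i−1) = 191−2 = 189; sign = (−1)^189 = -1.

-1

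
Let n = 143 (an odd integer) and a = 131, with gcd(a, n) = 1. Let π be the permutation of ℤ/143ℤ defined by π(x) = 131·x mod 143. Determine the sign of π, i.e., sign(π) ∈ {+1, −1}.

-1

Orbit of 131 under x↦131x: [131, 1]… (length divides ord_143(131)).
Cycle lengths of π_131 on ℤ/143ℤ: [2, 2, 2, 2, 2, 2, 2, 2, 2, 2, 2, 2, 2, 2, 2, 2, 2, 2, 2, 2, 2, 2, 2, 2, 2, 2, 2, 2, 2, 2, 2, 2, 2, 2, 2, 2, 2, 2, 2, 2, 2, 2, 2, 2, 2, 2, 2, 2, 2, 2, 2, 2, 2, 2, 2, 2, 2, 2, 2, 2, 2, 2, 2, 2, 2, 1, 1, 1, 1, 1, 1, 1, 1, 1, 1, 1, 1, 1]; 78 cycles in total.
143 − 78 = 65 transpositions; sign(π) = (−1)^65 = -1.
Check: (131/143) = -1 by Zolotarev.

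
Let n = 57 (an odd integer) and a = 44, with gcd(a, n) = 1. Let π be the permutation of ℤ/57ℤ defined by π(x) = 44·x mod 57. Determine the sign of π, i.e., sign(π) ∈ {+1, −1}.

-1

Trace 47: π^k(47) = [47, 16, 20, 25, 17, 7, 23] for k=0..6.
Cycle lengths of π_44 on ℤ/57ℤ: [18, 18, 9, 9, 2, 1]; 6 cycles in total.
With 6 cycles on 57 points, sign = (−1)^{57−6} = -1.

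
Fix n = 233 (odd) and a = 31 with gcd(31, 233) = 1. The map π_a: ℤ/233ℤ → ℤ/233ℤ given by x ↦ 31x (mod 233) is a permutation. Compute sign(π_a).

Orbit of 175 under x↦31x: [175, 66, 182, 50, 152, 52, 214]… (length divides ord_233(31)).
The orbit structure of x ↦ 31x mod 233: 3 orbits of sizes [116, 116, 1].
With 3 cycles on 233 points, sign = (−1)^{233−3} = +1.
Via Zolotarev, sign(π_{31}) = (31|233) = +1.

+1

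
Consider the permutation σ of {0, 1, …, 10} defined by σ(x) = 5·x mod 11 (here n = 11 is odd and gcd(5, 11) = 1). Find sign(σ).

+1

Start at x=4: 4 → 9 → 1 → 5 → 3 → 4 (one orbit).
Cycle type of π: 5×2 + 1; total 3 cycles.
With 3 cycles on 11 points, sign = (−1)^{11−3} = +1.
The Jacobi symbol (5|11) = +1 (Zolotarev) agrees.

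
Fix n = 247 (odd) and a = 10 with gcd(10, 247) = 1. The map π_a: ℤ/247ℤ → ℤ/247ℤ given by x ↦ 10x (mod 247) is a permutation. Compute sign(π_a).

-1

Trace 10: π^k(10) = [10, 100, 12, 120, 212, 144, 205] for k=0..6.
The orbit structure of x ↦ 10x mod 247: 16 orbits of sizes [18, 18, 18, 18, 18, 18, 18, 18, 18, 18, 18, 18, 18, 6, 6, 1].
16 cycles on 247: each ℓ→(−1)^(ℓ−1), product (−1)^231 = -1.
Check: (10/247) = -1 by Zolotarev.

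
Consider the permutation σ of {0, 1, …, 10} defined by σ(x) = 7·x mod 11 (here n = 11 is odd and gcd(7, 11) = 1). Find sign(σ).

Orbit of 6 under x↦7x: [6, 9, 8, 1, 7, 5, 2]… (length divides ord_11(7)).
The orbit structure of x ↦ 7x mod 11: 2 orbits of sizes [10, 1].
Σ(ℓ_i−1) = 11−2 = 9; sign = (−1)^9 = -1.
Via Zolotarev, sign(π_{7}) = (7|11) = -1.

-1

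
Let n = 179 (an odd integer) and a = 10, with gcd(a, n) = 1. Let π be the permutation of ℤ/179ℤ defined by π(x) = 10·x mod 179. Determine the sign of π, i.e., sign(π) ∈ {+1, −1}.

Start at x=141: 141 → 157 → 138 → 127 → 17 → 170 → 89 → … (one orbit).
Cycle type of π: 178 + 1; total 2 cycles.
sign(π) = (−1)^{n − #cycles} = (−1)^{179−2} = (−1)^177 = -1.
Check: (10/179) = -1 by Zolotarev.

-1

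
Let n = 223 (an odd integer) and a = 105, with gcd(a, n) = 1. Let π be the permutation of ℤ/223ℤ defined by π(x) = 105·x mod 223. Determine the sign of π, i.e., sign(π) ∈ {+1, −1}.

+1

Orbit of 68 under x↦105x: [68, 4, 197, 169, 128, 60, 56]… (length divides ord_223(105)).
The orbit structure of x ↦ 105x mod 223: 7 orbits of sizes [37, 37, 37, 37, 37, 37, 1].
223 − 7 = 216 transpositions; sign(π) = (−1)^216 = +1.
(105|223)_J = +1 (Zolotarev's lemma cross-check).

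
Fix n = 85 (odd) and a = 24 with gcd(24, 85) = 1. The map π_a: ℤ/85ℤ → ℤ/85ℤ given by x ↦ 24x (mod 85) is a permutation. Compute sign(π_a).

-1

Orbit of 76 under x↦24x: [76, 39, 1, 24, 66, 54, 21]… (length divides ord_85(24)).
Cycle lengths of π_24 on ℤ/85ℤ: [16, 16, 16, 16, 16, 2, 2, 1]; 8 cycles in total.
n − c = 85 − 8 = 77; sign = (−1)^77 = -1.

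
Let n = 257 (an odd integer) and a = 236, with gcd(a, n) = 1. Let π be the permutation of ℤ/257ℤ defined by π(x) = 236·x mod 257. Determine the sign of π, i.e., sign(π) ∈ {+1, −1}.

+1

Start at x=240: 240 → 100 → 213 → 153 → 128 → 139 → 165 → … (one orbit).
Decompose π into cycles: lengths [128, 128, 1] (3 cycles, including the fixed point 0).
3 cycles on 257: each ℓ→(−1)^(ℓ−1), product (−1)^254 = +1.
Check: (236/257) = +1 by Zolotarev.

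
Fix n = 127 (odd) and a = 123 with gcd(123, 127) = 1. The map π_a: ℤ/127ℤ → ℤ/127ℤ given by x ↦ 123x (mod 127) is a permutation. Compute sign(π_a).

-1

Start at x=123: 123 → 16 → 63 → 2 → 119 → 32 → 126 → … (one orbit).
Cycle type of π: 14×9 + 1; total 10 cycles.
sign(π) = (−1)^{n − #cycles} = (−1)^{127−10} = (−1)^117 = -1.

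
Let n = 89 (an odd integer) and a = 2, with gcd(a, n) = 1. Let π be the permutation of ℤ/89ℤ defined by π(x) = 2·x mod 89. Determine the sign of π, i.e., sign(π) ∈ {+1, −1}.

Start at x=32: 32 → 64 → 39 → 78 → 67 → 45 → 1 → … (one orbit).
π_2 has 9 disjoint cycles with lengths [11, 11, 11, 11, 11, 11, 11, 11, 1] on {0,…,88}.
With 9 cycles on 89 points, sign = (−1)^{89−9} = +1.
Via Zolotarev, sign(π_{2}) = (2|89) = +1.

+1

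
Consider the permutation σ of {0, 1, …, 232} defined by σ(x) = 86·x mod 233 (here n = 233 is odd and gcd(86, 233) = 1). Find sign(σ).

Trace 228: π^k(228) = [228, 36, 67, 170, 174, 52, 45] for k=0..6.
π_86 has 2 disjoint cycles with lengths [232, 1] on {0,…,232}.
sign(π) = (−1)^{n − #cycles} = (−1)^{233−2} = (−1)^231 = -1.
Check: (86/233) = -1 by Zolotarev.

-1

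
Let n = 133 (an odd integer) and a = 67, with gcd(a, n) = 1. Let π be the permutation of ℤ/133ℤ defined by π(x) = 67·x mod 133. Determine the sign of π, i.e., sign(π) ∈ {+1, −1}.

Start at x=106: 106 → 53 → 93 → 113 → 123 → 128 → 64 → … (one orbit).
Cycle type of π: 18×7 + 3×2 + 1; total 10 cycles.
sign(π) = (−1)^{n − #cycles} = (−1)^{133−10} = (−1)^123 = -1.
Check: (67/133) = -1 by Zolotarev.

-1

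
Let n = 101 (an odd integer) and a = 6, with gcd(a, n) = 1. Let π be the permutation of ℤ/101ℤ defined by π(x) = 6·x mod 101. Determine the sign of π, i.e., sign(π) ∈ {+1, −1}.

+1

Trace 14: π^k(14) = [14, 84, 100, 95, 65, 87, 17] for k=0..6.
Decompose π into cycles: lengths [10, 10, 10, 10, 10, 10, 10, 10, 10, 10, 1] (11 cycles, including the fixed point 0).
11 cycles on 101: each ℓ→(−1)^(ℓ−1), product (−1)^90 = +1.
Zolotarev: (6|101) = +1, matching the cycle-count sign.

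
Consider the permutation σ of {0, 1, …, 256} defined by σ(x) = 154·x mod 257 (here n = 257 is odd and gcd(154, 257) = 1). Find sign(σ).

-1

Orbit of 146 under x↦154x: [146, 125, 232, 5, 256, 103, 185]… (length divides ord_257(154)).
2 cycles of lengths [256, 1].
257 − 2 = 255 transpositions; sign(π) = (−1)^255 = -1.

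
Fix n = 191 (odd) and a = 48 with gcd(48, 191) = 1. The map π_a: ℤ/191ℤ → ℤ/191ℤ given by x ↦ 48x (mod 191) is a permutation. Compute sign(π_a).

+1

Orbit of 24 under x↦48x: [24, 6, 97, 72, 18, 100, 25]… (length divides ord_191(48)).
π_48 has 3 disjoint cycles with lengths [95, 95, 1] on {0,…,190}.
3 cycles on 191: each ℓ→(−1)^(ℓ−1), product (−1)^188 = +1.
(48|191)_J = +1 (Zolotarev's lemma cross-check).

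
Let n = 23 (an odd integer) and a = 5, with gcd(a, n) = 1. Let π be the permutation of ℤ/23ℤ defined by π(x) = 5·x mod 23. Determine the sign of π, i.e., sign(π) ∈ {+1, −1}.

Start at x=15: 15 → 6 → 7 → 12 → 14 → 1 → 5 → … (one orbit).
Cycle type of π: 22 + 1; total 2 cycles.
Σ(ℓ_i−1) = 23−2 = 21; sign = (−1)^21 = -1.
Check: (5/23) = -1 by Zolotarev.

-1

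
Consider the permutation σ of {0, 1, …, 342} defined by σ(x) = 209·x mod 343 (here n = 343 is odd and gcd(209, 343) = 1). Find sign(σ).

-1

Trace 6: π^k(6) = [6, 225, 34, 246, 307, 22, 139] for k=0..6.
Cycle lengths of π_209 on ℤ/343ℤ: [98, 98, 98, 14, 14, 14, 2, 2, 2, 1]; 10 cycles in total.
With 10 cycles on 343 points, sign = (−1)^{343−10} = -1.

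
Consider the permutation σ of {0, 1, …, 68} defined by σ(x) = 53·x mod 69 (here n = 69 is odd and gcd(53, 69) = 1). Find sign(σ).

Start at x=58: 58 → 38 → 13 → 68 → 16 → 20 → 25 → … (one orbit).
The orbit structure of x ↦ 53x mod 69: 5 orbits of sizes [22, 22, 22, 2, 1].
Σ(ℓ_i−1) = 69−5 = 64; sign = (−1)^64 = +1.

+1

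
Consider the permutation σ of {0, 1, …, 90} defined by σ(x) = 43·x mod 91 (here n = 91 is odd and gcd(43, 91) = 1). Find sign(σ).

Trace 1: π^k(1) = [1, 43, 29, 64, 22, 36] for k=0..5.
π_43 has 21 disjoint cycles with lengths [6, 6, 6, 6, 6, 6, 6, 6, 6, 6, 6, 6, 6, 6, 1, 1, 1, 1, 1, 1, 1] on {0,…,90}.
sign(π) = (−1)^{n − #cycles} = (−1)^{91−21} = (−1)^70 = +1.
The Jacobi symbol (43|91) = +1 (Zolotarev) agrees.

+1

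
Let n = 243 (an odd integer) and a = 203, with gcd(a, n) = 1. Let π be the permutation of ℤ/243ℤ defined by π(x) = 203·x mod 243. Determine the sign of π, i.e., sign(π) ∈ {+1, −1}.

Orbit of 169 under x↦203x: [169, 44, 184, 173, 127, 23, 52]… (length divides ord_243(203)).
π_203 has 6 disjoint cycles with lengths [162, 54, 18, 6, 2, 1] on {0,…,242}.
n − c = 243 − 6 = 237; sign = (−1)^237 = -1.
(203|243)_J = -1 (Zolotarev's lemma cross-check).

-1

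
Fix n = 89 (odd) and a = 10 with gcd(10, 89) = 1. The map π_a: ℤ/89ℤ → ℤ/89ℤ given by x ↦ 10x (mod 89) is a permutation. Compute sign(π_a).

Start at x=25: 25 → 72 → 8 → 80 → 88 → 79 → 78 → … (one orbit).
Cycle lengths of π_10 on ℤ/89ℤ: [44, 44, 1]; 3 cycles in total.
3 cycles on 89: each ℓ→(−1)^(ℓ−1), product (−1)^86 = +1.

+1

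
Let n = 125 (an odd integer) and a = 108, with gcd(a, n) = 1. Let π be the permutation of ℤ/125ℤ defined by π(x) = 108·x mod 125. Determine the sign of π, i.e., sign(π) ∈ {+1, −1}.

-1

Trace 57: π^k(57) = [57, 31, 98, 84, 72, 26, 58] for k=0..6.
The orbit structure of x ↦ 108x mod 125: 4 orbits of sizes [100, 20, 4, 1].
n − c = 125 − 4 = 121; sign = (−1)^121 = -1.
The Jacobi symbol (108|125) = -1 (Zolotarev) agrees.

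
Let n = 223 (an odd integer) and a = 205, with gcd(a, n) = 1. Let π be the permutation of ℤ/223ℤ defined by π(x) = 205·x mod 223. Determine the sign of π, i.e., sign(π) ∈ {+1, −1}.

-1

Trace 24: π^k(24) = [24, 14, 194, 76, 193, 94, 92] for k=0..6.
Cycle lengths of π_205 on ℤ/223ℤ: [222, 1]; 2 cycles in total.
n − c = 223 − 2 = 221; sign = (−1)^221 = -1.
(205|223)_J = -1 (Zolotarev's lemma cross-check).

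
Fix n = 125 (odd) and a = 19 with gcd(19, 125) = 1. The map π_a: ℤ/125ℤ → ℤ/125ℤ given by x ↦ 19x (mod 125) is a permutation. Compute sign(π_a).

Orbit of 51 under x↦19x: [51, 94, 36, 59, 121, 49, 56]… (length divides ord_125(19)).
Cycle lengths of π_19 on ℤ/125ℤ: [50, 50, 10, 10, 2, 2, 1]; 7 cycles in total.
125 − 7 = 118 transpositions; sign(π) = (−1)^118 = +1.

+1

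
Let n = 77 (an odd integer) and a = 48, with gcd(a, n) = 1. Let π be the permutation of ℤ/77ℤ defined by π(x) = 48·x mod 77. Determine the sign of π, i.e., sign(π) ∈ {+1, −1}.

Orbit of 34 under x↦48x: [34, 15, 27, 64, 69, 1, 48]… (length divides ord_77(48)).
Cycle lengths of π_48 on ℤ/77ℤ: [10, 10, 10, 10, 10, 10, 5, 5, 2, 2, 2, 1]; 12 cycles in total.
With 12 cycles on 77 points, sign = (−1)^{77−12} = -1.

-1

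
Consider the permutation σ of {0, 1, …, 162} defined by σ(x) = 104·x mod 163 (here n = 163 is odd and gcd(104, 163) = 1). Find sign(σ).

+1

Start at x=104: 104 → 58 → 1 → 104 (one orbit).
Cycle type of π: 3×54 + 1; total 55 cycles.
With 55 cycles on 163 points, sign = (−1)^{163−55} = +1.
(104|163)_J = +1 (Zolotarev's lemma cross-check).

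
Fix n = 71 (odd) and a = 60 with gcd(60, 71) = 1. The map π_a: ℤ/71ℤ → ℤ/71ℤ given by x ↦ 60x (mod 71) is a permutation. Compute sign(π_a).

+1

Trace 27: π^k(27) = [27, 58, 1, 60, 50, 18, 15] for k=0..6.
Cycle lengths of π_60 on ℤ/71ℤ: [35, 35, 1]; 3 cycles in total.
3 cycles on 71: each ℓ→(−1)^(ℓ−1), product (−1)^68 = +1.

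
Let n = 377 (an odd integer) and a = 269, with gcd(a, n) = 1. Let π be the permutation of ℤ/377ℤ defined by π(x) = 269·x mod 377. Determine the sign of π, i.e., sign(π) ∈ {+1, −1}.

-1

Orbit of 92 under x↦269x: [92, 243, 146, 66, 35, 367, 326]… (length divides ord_377(269)).
Decompose π into cycles: lengths [84, 84, 84, 84, 28, 3, 3, 3, 3, 1] (10 cycles, including the fixed point 0).
n − c = 377 − 10 = 367; sign = (−1)^367 = -1.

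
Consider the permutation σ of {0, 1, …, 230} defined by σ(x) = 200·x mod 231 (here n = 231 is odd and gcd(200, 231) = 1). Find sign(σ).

+1

Trace 2: π^k(2) = [2, 169, 74, 16, 197, 130, 128] for k=0..6.
π_200 has 15 disjoint cycles with lengths [30, 30, 30, 30, 30, 30, 10, 10, 10, 6, 6, 3, 3, 2, 1] on {0,…,230}.
15 cycles on 231: each ℓ→(−1)^(ℓ−1), product (−1)^216 = +1.
(200|231)_J = +1 (Zolotarev's lemma cross-check).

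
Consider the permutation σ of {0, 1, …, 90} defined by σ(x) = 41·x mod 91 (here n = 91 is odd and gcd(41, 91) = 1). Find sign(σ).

Trace 1: π^k(1) = [1, 41, 43, 34, 29, 6, 64] for k=0..6.
Cycle lengths of π_41 on ℤ/91ℤ: [12, 12, 12, 12, 12, 12, 12, 2, 2, 2, 1]; 11 cycles in total.
With 11 cycles on 91 points, sign = (−1)^{91−11} = +1.
Via Zolotarev, sign(π_{41}) = (41|91) = +1.

+1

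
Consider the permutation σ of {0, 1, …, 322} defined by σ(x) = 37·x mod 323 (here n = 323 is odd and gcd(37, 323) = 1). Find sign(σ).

+1

Orbit of 1 under x↦37x: [1, 37, 77, 265, 115, 56, 134]… (length divides ord_323(37)).
Cycle type of π: 16×19 + 2×9 + 1; total 29 cycles.
29 cycles on 323: each ℓ→(−1)^(ℓ−1), product (−1)^294 = +1.
Via Zolotarev, sign(π_{37}) = (37|323) = +1.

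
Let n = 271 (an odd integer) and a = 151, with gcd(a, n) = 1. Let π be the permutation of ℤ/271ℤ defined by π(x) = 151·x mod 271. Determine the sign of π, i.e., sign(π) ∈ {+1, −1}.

Orbit of 242 under x↦151x: [242, 228, 11, 35, 136, 211, 154]… (length divides ord_271(151)).
3 cycles of lengths [135, 135, 1].
271 − 3 = 268 transpositions; sign(π) = (−1)^268 = +1.
Zolotarev: (151|271) = +1, matching the cycle-count sign.

+1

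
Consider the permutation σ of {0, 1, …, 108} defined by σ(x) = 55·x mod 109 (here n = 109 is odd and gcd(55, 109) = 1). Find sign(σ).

-1

Orbit of 27 under x↦55x: [27, 68, 34, 17, 63, 86, 43]… (length divides ord_109(55)).
Cycle type of π: 36×3 + 1; total 4 cycles.
109 − 4 = 105 transpositions; sign(π) = (−1)^105 = -1.
Via Zolotarev, sign(π_{55}) = (55|109) = -1.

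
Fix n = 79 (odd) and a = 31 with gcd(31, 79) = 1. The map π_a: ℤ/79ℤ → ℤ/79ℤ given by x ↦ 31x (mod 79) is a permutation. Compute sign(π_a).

+1

Trace 13: π^k(13) = [13, 8, 11, 25, 64, 9, 42] for k=0..6.
Decompose π into cycles: lengths [39, 39, 1] (3 cycles, including the fixed point 0).
3 cycles on 79: each ℓ→(−1)^(ℓ−1), product (−1)^76 = +1.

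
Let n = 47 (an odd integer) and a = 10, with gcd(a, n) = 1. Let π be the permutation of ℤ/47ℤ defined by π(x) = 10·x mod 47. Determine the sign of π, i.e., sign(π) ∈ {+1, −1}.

-1

Trace 43: π^k(43) = [43, 7, 23, 42, 44, 17, 29] for k=0..6.
Cycle lengths of π_10 on ℤ/47ℤ: [46, 1]; 2 cycles in total.
Σ(ℓ_i−1) = 47−2 = 45; sign = (−1)^45 = -1.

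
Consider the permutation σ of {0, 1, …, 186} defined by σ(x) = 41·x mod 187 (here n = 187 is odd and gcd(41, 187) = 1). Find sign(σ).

Orbit of 157 under x↦41x: [157, 79, 60, 29, 67, 129, 53]… (length divides ord_187(41)).
Cycle type of π: 80×2 + 16 + 10 + 1; total 5 cycles.
Σ(ℓ_i−1) = 187−5 = 182; sign = (−1)^182 = +1.
Check: (41/187) = +1 by Zolotarev.

+1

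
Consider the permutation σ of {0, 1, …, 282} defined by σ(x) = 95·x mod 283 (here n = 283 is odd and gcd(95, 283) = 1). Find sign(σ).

Orbit of 52 under x↦95x: [52, 129, 86, 246, 164, 15, 10]… (length divides ord_283(95)).
Decompose π into cycles: lengths [141, 141, 1] (3 cycles, including the fixed point 0).
Σ(ℓ_i−1) = 283−3 = 280; sign = (−1)^280 = +1.
Check: (95/283) = +1 by Zolotarev.

+1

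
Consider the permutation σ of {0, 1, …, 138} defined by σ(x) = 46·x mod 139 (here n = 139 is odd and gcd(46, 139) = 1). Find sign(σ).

+1

Start at x=127: 127 → 4 → 45 → 124 → 5 → 91 → 16 → … (one orbit).
Cycle type of π: 69×2 + 1; total 3 cycles.
139 − 3 = 136 transpositions; sign(π) = (−1)^136 = +1.
(46|139)_J = +1 (Zolotarev's lemma cross-check).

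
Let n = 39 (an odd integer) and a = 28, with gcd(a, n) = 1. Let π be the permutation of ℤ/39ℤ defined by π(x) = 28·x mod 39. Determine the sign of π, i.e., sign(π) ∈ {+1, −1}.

-1

Start at x=4: 4 → 34 → 16 → 19 → 25 → 37 → 22 → … (one orbit).
π_28 has 6 disjoint cycles with lengths [12, 12, 12, 1, 1, 1] on {0,…,38}.
Σ(ℓ_i−1) = 39−6 = 33; sign = (−1)^33 = -1.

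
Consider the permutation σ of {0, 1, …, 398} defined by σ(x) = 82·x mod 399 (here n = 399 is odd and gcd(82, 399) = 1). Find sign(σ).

-1

Start at x=73: 73 → 1 → 82 → 340 → 349 → 289 → 157 → … (one orbit).
Decompose π into cycles: lengths [18, 18, 18, 18, 18, 18, 18, 18, 18, 18, 18, 18, 18, 18, 18, 18, 18, 18, 9, 9, 9, 9, 9, 9, 6, 6, 6, 1, 1, 1] (30 cycles, including the fixed point 0).
399 − 30 = 369 transpositions; sign(π) = (−1)^369 = -1.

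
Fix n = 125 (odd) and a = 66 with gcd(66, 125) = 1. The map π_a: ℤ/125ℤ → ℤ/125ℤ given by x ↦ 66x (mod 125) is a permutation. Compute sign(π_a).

+1

Start at x=16: 16 → 56 → 71 → 61 → 26 → 91 → 6 → … (one orbit).
Cycle type of π: 25×4 + 5×4 + 1×5; total 13 cycles.
n − c = 125 − 13 = 112; sign = (−1)^112 = +1.
Zolotarev: (66|125) = +1, matching the cycle-count sign.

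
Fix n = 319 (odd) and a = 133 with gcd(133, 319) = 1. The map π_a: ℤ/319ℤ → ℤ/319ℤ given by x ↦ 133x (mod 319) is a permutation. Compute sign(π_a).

Trace 144: π^k(144) = [144, 12, 1, 133] for k=0..3.
88 cycles of lengths [4, 4, 4, 4, 4, 4, 4, 4, 4, 4, 4, 4, 4, 4, 4, 4, 4, 4, 4, 4, 4, 4, 4, 4, 4, 4, 4, 4, 4, 4, 4, 4, 4, 4, 4, 4, 4, 4, 4, 4, 4, 4, 4, 4, 4, 4, 4, 4, 4, 4, 4, 4, 4, 4, 4, 4, 4, 4, 4, 4, 4, 4, 4, 4, 4, 4, 4, 4, 4, 4, 4, 4, 4, 4, 4, 4, 4, 1, 1, 1, 1, 1, 1, 1, 1, 1, 1, 1].
319 − 88 = 231 transpositions; sign(π) = (−1)^231 = -1.

-1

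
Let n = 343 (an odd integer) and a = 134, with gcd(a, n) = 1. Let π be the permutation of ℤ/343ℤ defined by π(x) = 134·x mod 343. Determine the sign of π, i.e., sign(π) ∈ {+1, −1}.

+1

Orbit of 162 under x↦134x: [162, 99, 232, 218, 57, 92, 323]… (length divides ord_343(134)).
Cycle type of π: 49×6 + 7×6 + 1×7; total 19 cycles.
n − c = 343 − 19 = 324; sign = (−1)^324 = +1.
(134|343)_J = +1 (Zolotarev's lemma cross-check).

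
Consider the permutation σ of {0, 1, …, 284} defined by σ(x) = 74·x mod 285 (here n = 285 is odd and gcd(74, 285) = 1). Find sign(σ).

-1

Start at x=104: 104 → 1 → 74 → 61 → 239 → 16 → 44 → … (one orbit).
Decompose π into cycles: lengths [18, 18, 18, 18, 18, 18, 18, 18, 18, 18, 18, 18, 18, 18, 9, 9, 2, 2, 2, 2, 2, 2, 2, 1] (24 cycles, including the fixed point 0).
With 24 cycles on 285 points, sign = (−1)^{285−24} = -1.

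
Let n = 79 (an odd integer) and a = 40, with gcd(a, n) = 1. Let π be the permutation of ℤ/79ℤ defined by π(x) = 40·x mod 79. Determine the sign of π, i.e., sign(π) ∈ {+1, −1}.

+1

Start at x=73: 73 → 76 → 38 → 19 → 49 → 64 → 32 → … (one orbit).
Cycle lengths of π_40 on ℤ/79ℤ: [39, 39, 1]; 3 cycles in total.
79 − 3 = 76 transpositions; sign(π) = (−1)^76 = +1.
(40|79)_J = +1 (Zolotarev's lemma cross-check).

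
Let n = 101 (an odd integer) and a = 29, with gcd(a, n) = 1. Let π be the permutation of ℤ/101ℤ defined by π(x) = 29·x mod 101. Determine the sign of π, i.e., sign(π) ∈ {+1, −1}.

Trace 75: π^k(75) = [75, 54, 51, 65, 67, 24, 90] for k=0..6.
Decompose π into cycles: lengths [100, 1] (2 cycles, including the fixed point 0).
Σ(ℓ_i−1) = 101−2 = 99; sign = (−1)^99 = -1.
Via Zolotarev, sign(π_{29}) = (29|101) = -1.

-1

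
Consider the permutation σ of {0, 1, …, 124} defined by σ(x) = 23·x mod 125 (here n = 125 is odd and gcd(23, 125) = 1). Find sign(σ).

-1

Start at x=102: 102 → 96 → 83 → 34 → 32 → 111 → 53 → … (one orbit).
Decompose π into cycles: lengths [100, 20, 4, 1] (4 cycles, including the fixed point 0).
125 − 4 = 121 transpositions; sign(π) = (−1)^121 = -1.
Zolotarev: (23|125) = -1, matching the cycle-count sign.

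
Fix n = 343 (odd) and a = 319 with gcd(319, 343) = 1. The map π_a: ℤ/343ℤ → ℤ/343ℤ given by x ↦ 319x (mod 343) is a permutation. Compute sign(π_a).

Trace 106: π^k(106) = [106, 200, 2, 295, 123, 135, 190] for k=0..6.
Cycle type of π: 147×2 + 21×2 + 3×2 + 1; total 7 cycles.
n − c = 343 − 7 = 336; sign = (−1)^336 = +1.
Via Zolotarev, sign(π_{319}) = (319|343) = +1.

+1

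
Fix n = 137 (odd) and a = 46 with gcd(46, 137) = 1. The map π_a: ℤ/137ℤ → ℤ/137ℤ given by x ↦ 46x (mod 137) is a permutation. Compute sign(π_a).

Orbit of 28 under x↦46x: [28, 55, 64, 67, 68, 114, 38]… (length divides ord_137(46)).
Cycle lengths of π_46 on ℤ/137ℤ: [136, 1]; 2 cycles in total.
Σ(ℓ_i−1) = 137−2 = 135; sign = (−1)^135 = -1.
Check: (46/137) = -1 by Zolotarev.

-1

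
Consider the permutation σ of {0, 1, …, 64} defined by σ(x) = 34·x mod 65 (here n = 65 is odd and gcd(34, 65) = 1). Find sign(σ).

Start at x=51: 51 → 44 → 1 → 34 → 51 (one orbit).
The orbit structure of x ↦ 34x mod 65: 18 orbits of sizes [4, 4, 4, 4, 4, 4, 4, 4, 4, 4, 4, 4, 4, 4, 4, 2, 2, 1].
n − c = 65 − 18 = 47; sign = (−1)^47 = -1.
(34|65)_J = -1 (Zolotarev's lemma cross-check).

-1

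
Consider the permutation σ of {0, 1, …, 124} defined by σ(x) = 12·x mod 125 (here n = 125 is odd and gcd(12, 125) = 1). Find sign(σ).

Start at x=11: 11 → 7 → 84 → 8 → 96 → 27 → 74 → … (one orbit).
4 cycles of lengths [100, 20, 4, 1].
With 4 cycles on 125 points, sign = (−1)^{125−4} = -1.
The Jacobi symbol (12|125) = -1 (Zolotarev) agrees.

-1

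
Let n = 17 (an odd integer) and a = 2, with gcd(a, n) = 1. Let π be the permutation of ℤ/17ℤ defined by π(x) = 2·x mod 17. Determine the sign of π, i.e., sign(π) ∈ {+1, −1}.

Trace 4: π^k(4) = [4, 8, 16, 15, 13, 9, 1] for k=0..6.
Cycle type of π: 8×2 + 1; total 3 cycles.
Σ(ℓ_i−1) = 17−3 = 14; sign = (−1)^14 = +1.

+1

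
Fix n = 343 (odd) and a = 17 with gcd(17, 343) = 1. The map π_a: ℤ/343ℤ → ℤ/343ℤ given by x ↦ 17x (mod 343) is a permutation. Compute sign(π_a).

-1

Start at x=244: 244 → 32 → 201 → 330 → 122 → 16 → 272 → … (one orbit).
Decompose π into cycles: lengths [294, 42, 6, 1] (4 cycles, including the fixed point 0).
4 cycles on 343: each ℓ→(−1)^(ℓ−1), product (−1)^339 = -1.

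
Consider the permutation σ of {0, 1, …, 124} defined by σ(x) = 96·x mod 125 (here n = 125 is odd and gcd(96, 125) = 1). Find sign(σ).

Orbit of 41 under x↦96x: [41, 61, 106, 51, 21, 16, 36]… (length divides ord_125(96)).
The orbit structure of x ↦ 96x mod 125: 13 orbits of sizes [25, 25, 25, 25, 5, 5, 5, 5, 1, 1, 1, 1, 1].
13 cycles on 125: each ℓ→(−1)^(ℓ−1), product (−1)^112 = +1.
Zolotarev: (96|125) = +1, matching the cycle-count sign.

+1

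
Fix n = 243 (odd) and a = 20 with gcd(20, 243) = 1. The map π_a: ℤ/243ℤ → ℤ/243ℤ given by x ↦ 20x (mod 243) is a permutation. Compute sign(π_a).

-1

Orbit of 160 under x↦20x: [160, 41, 91, 119, 193, 215, 169]… (length divides ord_243(20)).
π_20 has 6 disjoint cycles with lengths [162, 54, 18, 6, 2, 1] on {0,…,242}.
243 − 6 = 237 transpositions; sign(π) = (−1)^237 = -1.
Check: (20/243) = -1 by Zolotarev.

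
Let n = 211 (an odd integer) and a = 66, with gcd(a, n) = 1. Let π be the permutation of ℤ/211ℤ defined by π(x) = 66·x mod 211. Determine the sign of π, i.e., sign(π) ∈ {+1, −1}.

Trace 49: π^k(49) = [49, 69, 123, 100, 59, 96, 6] for k=0..6.
Cycle type of π: 105×2 + 1; total 3 cycles.
With 3 cycles on 211 points, sign = (−1)^{211−3} = +1.
(66|211)_J = +1 (Zolotarev's lemma cross-check).

+1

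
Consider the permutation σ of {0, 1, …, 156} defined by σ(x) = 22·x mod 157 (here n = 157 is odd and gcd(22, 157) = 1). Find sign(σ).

-1

Trace 129: π^k(129) = [129, 12, 107, 156, 135, 144, 28] for k=0..6.
Cycle type of π: 12×13 + 1; total 14 cycles.
157 − 14 = 143 transpositions; sign(π) = (−1)^143 = -1.
Via Zolotarev, sign(π_{22}) = (22|157) = -1.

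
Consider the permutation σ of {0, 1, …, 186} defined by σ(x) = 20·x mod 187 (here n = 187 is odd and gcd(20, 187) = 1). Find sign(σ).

Start at x=5: 5 → 100 → 130 → 169 → 14 → 93 → 177 → … (one orbit).
π_20 has 6 disjoint cycles with lengths [80, 80, 16, 5, 5, 1] on {0,…,186}.
187 − 6 = 181 transpositions; sign(π) = (−1)^181 = -1.
Via Zolotarev, sign(π_{20}) = (20|187) = -1.

-1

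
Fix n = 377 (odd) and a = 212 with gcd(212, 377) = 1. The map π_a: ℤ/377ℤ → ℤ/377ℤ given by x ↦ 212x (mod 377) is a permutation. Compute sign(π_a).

Trace 313: π^k(313) = [313, 4, 94, 324, 74, 231, 339] for k=0..6.
Cycle type of π: 42×8 + 14×2 + 6×2 + 1; total 13 cycles.
13 cycles on 377: each ℓ→(−1)^(ℓ−1), product (−1)^364 = +1.
Via Zolotarev, sign(π_{212}) = (212|377) = +1.

+1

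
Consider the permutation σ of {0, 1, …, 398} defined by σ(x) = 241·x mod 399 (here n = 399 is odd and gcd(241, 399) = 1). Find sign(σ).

Start at x=265: 265 → 25 → 40 → 64 → 262 → 100 → 160 → … (one orbit).
The orbit structure of x ↦ 241x mod 399: 27 orbits of sizes [18, 18, 18, 18, 18, 18, 18, 18, 18, 18, 18, 18, 18, 18, 18, 18, 18, 18, 18, 18, 18, 6, 6, 6, 1, 1, 1].
n − c = 399 − 27 = 372; sign = (−1)^372 = +1.
Via Zolotarev, sign(π_{241}) = (241|399) = +1.

+1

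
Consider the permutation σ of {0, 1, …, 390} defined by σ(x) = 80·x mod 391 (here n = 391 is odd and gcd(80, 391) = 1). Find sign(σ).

Trace 198: π^k(198) = [198, 200, 360, 257, 228, 254, 379] for k=0..6.
The orbit structure of x ↦ 80x mod 391: 5 orbits of sizes [176, 176, 22, 16, 1].
n − c = 391 − 5 = 386; sign = (−1)^386 = +1.

+1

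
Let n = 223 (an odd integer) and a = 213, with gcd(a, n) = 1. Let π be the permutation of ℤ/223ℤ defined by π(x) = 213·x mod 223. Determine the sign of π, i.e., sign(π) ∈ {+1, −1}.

Start at x=136: 136 → 201 → 220 → 30 → 146 → 101 → 105 → … (one orbit).
π_213 has 3 disjoint cycles with lengths [111, 111, 1] on {0,…,222}.
sign(π) = (−1)^{n − #cycles} = (−1)^{223−3} = (−1)^220 = +1.
(213|223)_J = +1 (Zolotarev's lemma cross-check).

+1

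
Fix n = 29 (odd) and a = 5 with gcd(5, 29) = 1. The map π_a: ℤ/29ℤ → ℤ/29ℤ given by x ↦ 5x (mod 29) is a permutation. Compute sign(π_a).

+1

Start at x=25: 25 → 9 → 16 → 22 → 23 → 28 → 24 → … (one orbit).
Cycle lengths of π_5 on ℤ/29ℤ: [14, 14, 1]; 3 cycles in total.
sign(π) = (−1)^{n − #cycles} = (−1)^{29−3} = (−1)^26 = +1.
The Jacobi symbol (5|29) = +1 (Zolotarev) agrees.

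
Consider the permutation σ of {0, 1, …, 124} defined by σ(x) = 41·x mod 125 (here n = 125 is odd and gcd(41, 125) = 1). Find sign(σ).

Trace 11: π^k(11) = [11, 76, 116, 6, 121, 86, 26] for k=0..6.
Cycle type of π: 25×4 + 5×4 + 1×5; total 13 cycles.
sign(π) = (−1)^{n − #cycles} = (−1)^{125−13} = (−1)^112 = +1.

+1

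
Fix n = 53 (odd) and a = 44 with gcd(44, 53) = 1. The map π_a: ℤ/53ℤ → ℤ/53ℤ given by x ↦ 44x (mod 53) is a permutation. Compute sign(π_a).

Start at x=1: 1 → 44 → 28 → 13 → 42 → 46 → 10 → … (one orbit).
Decompose π into cycles: lengths [13, 13, 13, 13, 1] (5 cycles, including the fixed point 0).
With 5 cycles on 53 points, sign = (−1)^{53−5} = +1.
The Jacobi symbol (44|53) = +1 (Zolotarev) agrees.

+1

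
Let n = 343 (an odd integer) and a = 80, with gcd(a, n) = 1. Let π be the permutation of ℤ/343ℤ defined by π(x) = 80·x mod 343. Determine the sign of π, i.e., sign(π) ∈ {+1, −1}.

-1

Orbit of 117 under x↦80x: [117, 99, 31, 79, 146, 18, 68]… (length divides ord_343(80)).
Decompose π into cycles: lengths [42, 42, 42, 42, 42, 42, 42, 6, 6, 6, 6, 6, 6, 6, 6, 1] (16 cycles, including the fixed point 0).
343 − 16 = 327 transpositions; sign(π) = (−1)^327 = -1.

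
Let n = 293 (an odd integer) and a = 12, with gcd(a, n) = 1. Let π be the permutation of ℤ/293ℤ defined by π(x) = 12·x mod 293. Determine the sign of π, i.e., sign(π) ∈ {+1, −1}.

Trace 45: π^k(45) = [45, 247, 34, 115, 208, 152, 66] for k=0..6.
Decompose π into cycles: lengths [292, 1] (2 cycles, including the fixed point 0).
Σ(ℓ_i−1) = 293−2 = 291; sign = (−1)^291 = -1.
(12|293)_J = -1 (Zolotarev's lemma cross-check).

-1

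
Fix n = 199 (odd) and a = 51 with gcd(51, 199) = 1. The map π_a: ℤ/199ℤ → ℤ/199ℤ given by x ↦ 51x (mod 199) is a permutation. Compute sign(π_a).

+1

Orbit of 9 under x↦51x: [9, 61, 126, 58, 172, 16, 20]… (length divides ord_199(51)).
3 cycles of lengths [99, 99, 1].
199 − 3 = 196 transpositions; sign(π) = (−1)^196 = +1.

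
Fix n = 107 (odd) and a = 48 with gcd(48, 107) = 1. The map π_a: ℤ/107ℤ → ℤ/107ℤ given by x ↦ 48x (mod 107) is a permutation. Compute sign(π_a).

Orbit of 48 under x↦48x: [48, 57, 61, 39, 53, 83, 25]… (length divides ord_107(48)).
π_48 has 3 disjoint cycles with lengths [53, 53, 1] on {0,…,106}.
n − c = 107 − 3 = 104; sign = (−1)^104 = +1.

+1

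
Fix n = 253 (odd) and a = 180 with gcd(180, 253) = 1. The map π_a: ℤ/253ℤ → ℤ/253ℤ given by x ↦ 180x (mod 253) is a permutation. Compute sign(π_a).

Trace 152: π^k(152) = [152, 36, 155, 70, 203, 108, 212] for k=0..6.
6 cycles of lengths [110, 110, 22, 5, 5, 1].
With 6 cycles on 253 points, sign = (−1)^{253−6} = -1.
Zolotarev: (180|253) = -1, matching the cycle-count sign.

-1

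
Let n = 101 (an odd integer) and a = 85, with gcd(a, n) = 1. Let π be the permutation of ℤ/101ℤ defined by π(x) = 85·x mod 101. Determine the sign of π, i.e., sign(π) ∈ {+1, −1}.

Start at x=100: 100 → 16 → 47 → 56 → 13 → 95 → 96 → … (one orbit).
π_85 has 3 disjoint cycles with lengths [50, 50, 1] on {0,…,100}.
3 cycles on 101: each ℓ→(−1)^(ℓ−1), product (−1)^98 = +1.

+1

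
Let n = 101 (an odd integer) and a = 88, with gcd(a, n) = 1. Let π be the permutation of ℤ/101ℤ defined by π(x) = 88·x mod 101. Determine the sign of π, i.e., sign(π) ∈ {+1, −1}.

Orbit of 84 under x↦88x: [84, 19, 56, 80, 71, 87, 81]… (length divides ord_101(88)).
The orbit structure of x ↦ 88x mod 101: 5 orbits of sizes [25, 25, 25, 25, 1].
sign(π) = (−1)^{n − #cycles} = (−1)^{101−5} = (−1)^96 = +1.
The Jacobi symbol (88|101) = +1 (Zolotarev) agrees.

+1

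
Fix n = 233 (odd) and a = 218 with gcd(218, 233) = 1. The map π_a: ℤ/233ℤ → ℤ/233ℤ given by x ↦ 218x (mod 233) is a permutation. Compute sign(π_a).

+1

Orbit of 132 under x↦218x: [132, 117, 109, 229, 60, 32, 219]… (length divides ord_233(218)).
Cycle lengths of π_218 on ℤ/233ℤ: [116, 116, 1]; 3 cycles in total.
Σ(ℓ_i−1) = 233−3 = 230; sign = (−1)^230 = +1.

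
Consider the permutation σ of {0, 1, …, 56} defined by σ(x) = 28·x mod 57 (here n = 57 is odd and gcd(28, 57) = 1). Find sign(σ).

Orbit of 1 under x↦28x: [1, 28, 43, 7, 25, 16, 49]… (length divides ord_57(28)).
The orbit structure of x ↦ 28x mod 57: 9 orbits of sizes [9, 9, 9, 9, 9, 9, 1, 1, 1].
With 9 cycles on 57 points, sign = (−1)^{57−9} = +1.
Check: (28/57) = +1 by Zolotarev.

+1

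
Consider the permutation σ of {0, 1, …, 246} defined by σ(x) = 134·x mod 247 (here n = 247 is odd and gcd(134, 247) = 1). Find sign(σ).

+1

Orbit of 77 under x↦134x: [77, 191, 153, 1, 134, 172]… (length divides ord_247(134)).
Decompose π into cycles: lengths [6, 6, 6, 6, 6, 6, 6, 6, 6, 6, 6, 6, 6, 6, 6, 6, 6, 6, 6, 6, 6, 6, 6, 6, 6, 6, 6, 6, 6, 6, 6, 6, 6, 6, 6, 6, 6, 6, 1, 1, 1, 1, 1, 1, 1, 1, 1, 1, 1, 1, 1, 1, 1, 1, 1, 1, 1] (57 cycles, including the fixed point 0).
With 57 cycles on 247 points, sign = (−1)^{247−57} = +1.
(134|247)_J = +1 (Zolotarev's lemma cross-check).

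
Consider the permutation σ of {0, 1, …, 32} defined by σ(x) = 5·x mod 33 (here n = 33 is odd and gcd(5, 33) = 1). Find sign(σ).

Trace 1: π^k(1) = [1, 5, 25, 26, 31, 23, 16] for k=0..6.
Decompose π into cycles: lengths [10, 10, 5, 5, 2, 1] (6 cycles, including the fixed point 0).
6 cycles on 33: each ℓ→(−1)^(ℓ−1), product (−1)^27 = -1.
The Jacobi symbol (5|33) = -1 (Zolotarev) agrees.

-1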